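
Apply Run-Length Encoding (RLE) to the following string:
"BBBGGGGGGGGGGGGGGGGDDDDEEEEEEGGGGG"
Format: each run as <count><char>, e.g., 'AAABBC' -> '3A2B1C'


Scanning runs left to right:
  i=0: run of 'B' x 3 -> '3B'
  i=3: run of 'G' x 16 -> '16G'
  i=19: run of 'D' x 4 -> '4D'
  i=23: run of 'E' x 6 -> '6E'
  i=29: run of 'G' x 5 -> '5G'

RLE = 3B16G4D6E5G


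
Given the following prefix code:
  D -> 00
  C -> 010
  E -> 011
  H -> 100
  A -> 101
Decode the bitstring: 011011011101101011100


Decoding step by step:
Bits 011 -> E
Bits 011 -> E
Bits 011 -> E
Bits 101 -> A
Bits 101 -> A
Bits 011 -> E
Bits 100 -> H


Decoded message: EEEAAEH


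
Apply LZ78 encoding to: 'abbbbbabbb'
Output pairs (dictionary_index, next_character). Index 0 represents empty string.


LZ78 encoding steps:
Dictionary: {0: ''}
Step 1: w='' (idx 0), next='a' -> output (0, 'a'), add 'a' as idx 1
Step 2: w='' (idx 0), next='b' -> output (0, 'b'), add 'b' as idx 2
Step 3: w='b' (idx 2), next='b' -> output (2, 'b'), add 'bb' as idx 3
Step 4: w='bb' (idx 3), next='a' -> output (3, 'a'), add 'bba' as idx 4
Step 5: w='bb' (idx 3), next='b' -> output (3, 'b'), add 'bbb' as idx 5


Encoded: [(0, 'a'), (0, 'b'), (2, 'b'), (3, 'a'), (3, 'b')]


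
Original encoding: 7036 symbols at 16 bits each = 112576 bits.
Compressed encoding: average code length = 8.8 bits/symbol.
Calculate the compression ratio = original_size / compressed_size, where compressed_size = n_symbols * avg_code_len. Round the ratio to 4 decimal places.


original_size = n_symbols * orig_bits = 7036 * 16 = 112576 bits
compressed_size = n_symbols * avg_code_len = 7036 * 8.8 = 61916.8 bits
ratio = original_size / compressed_size = 112576 / 61916.8 = 1.8182

Compression ratio = 1.8182


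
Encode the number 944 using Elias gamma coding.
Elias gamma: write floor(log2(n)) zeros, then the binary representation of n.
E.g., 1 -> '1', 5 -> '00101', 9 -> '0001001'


num_bits = floor(log2(944)) + 1 = 10
leading_zeros = num_bits - 1 = 9
binary(944) = 1110110000

Elias gamma(944) = '000000000' + '1110110000' = 0000000001110110000 (19 bits)


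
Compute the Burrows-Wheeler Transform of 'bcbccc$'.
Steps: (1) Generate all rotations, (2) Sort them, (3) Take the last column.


Rotations (sorted):
  0: $bcbccc -> last char: c
  1: bcbccc$ -> last char: $
  2: bccc$bc -> last char: c
  3: c$bcbcc -> last char: c
  4: cbccc$b -> last char: b
  5: cc$bcbc -> last char: c
  6: ccc$bcb -> last char: b


BWT = c$ccbcb


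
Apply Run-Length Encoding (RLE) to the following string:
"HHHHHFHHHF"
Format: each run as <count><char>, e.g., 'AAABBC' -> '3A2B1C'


Scanning runs left to right:
  i=0: run of 'H' x 5 -> '5H'
  i=5: run of 'F' x 1 -> '1F'
  i=6: run of 'H' x 3 -> '3H'
  i=9: run of 'F' x 1 -> '1F'

RLE = 5H1F3H1F


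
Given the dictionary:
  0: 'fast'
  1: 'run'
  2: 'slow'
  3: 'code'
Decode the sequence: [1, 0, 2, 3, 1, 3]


Look up each index in the dictionary:
  1 -> 'run'
  0 -> 'fast'
  2 -> 'slow'
  3 -> 'code'
  1 -> 'run'
  3 -> 'code'

Decoded: "run fast slow code run code"


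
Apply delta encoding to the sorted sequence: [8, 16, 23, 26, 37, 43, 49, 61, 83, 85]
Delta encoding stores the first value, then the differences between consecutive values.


First value: 8
Deltas:
  16 - 8 = 8
  23 - 16 = 7
  26 - 23 = 3
  37 - 26 = 11
  43 - 37 = 6
  49 - 43 = 6
  61 - 49 = 12
  83 - 61 = 22
  85 - 83 = 2


Delta encoded: [8, 8, 7, 3, 11, 6, 6, 12, 22, 2]


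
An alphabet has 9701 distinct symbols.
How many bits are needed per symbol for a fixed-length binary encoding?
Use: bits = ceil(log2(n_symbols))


log2(9701) = 13.2439
Bracket: 2^13 = 8192 < 9701 <= 2^14 = 16384
So ceil(log2(9701)) = 14

bits = ceil(log2(9701)) = ceil(13.2439) = 14 bits


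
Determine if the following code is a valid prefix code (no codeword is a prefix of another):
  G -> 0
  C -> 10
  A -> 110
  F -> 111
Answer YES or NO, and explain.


Checking each pair (does one codeword prefix another?):
  G='0' vs C='10': no prefix
  G='0' vs A='110': no prefix
  G='0' vs F='111': no prefix
  C='10' vs G='0': no prefix
  C='10' vs A='110': no prefix
  C='10' vs F='111': no prefix
  A='110' vs G='0': no prefix
  A='110' vs C='10': no prefix
  A='110' vs F='111': no prefix
  F='111' vs G='0': no prefix
  F='111' vs C='10': no prefix
  F='111' vs A='110': no prefix
No violation found over all pairs.

YES -- this is a valid prefix code. No codeword is a prefix of any other codeword.


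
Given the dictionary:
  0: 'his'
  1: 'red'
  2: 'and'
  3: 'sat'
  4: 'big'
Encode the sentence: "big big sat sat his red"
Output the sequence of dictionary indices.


Look up each word in the dictionary:
  'big' -> 4
  'big' -> 4
  'sat' -> 3
  'sat' -> 3
  'his' -> 0
  'red' -> 1

Encoded: [4, 4, 3, 3, 0, 1]


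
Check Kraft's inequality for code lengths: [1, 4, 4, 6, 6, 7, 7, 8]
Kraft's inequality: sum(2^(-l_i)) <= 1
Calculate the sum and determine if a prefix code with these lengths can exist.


Sum = 2^(-1) + 2^(-4) + 2^(-4) + 2^(-6) + 2^(-6) + 2^(-7) + 2^(-7) + 2^(-8)
    = 0.5 + 0.0625 + 0.0625 + 0.015625 + 0.015625 + 0.0078125 + 0.0078125 + 0.00390625
    = 173/256 = 0.67578125
Since 0.67578125 <= 1, Kraft's inequality IS satisfied.
A prefix code with these lengths CAN exist.

Kraft sum = 0.67578125. Satisfied.


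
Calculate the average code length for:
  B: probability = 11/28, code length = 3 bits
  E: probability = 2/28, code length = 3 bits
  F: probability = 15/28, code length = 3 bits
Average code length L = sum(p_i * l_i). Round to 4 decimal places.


Weighted contributions p_i * l_i:
  B: (11/28) * 3 = 33/28
  E: (2/28) * 3 = 6/28
  F: (15/28) * 3 = 45/28
Sum = (33 + 6 + 45)/28 = 84/28

L = 84/28 = 3.0000 bits/symbol


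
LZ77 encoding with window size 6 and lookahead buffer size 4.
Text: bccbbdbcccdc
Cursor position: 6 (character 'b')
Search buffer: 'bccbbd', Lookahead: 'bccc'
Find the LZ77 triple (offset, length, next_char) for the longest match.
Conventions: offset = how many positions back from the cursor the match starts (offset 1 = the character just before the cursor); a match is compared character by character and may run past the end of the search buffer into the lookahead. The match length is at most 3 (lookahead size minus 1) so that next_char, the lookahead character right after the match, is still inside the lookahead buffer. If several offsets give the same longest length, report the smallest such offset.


Try each offset into the search buffer:
  offset=1 (pos 5, char 'd'): match length 0
  offset=2 (pos 4, char 'b'): match length 1
  offset=3 (pos 3, char 'b'): match length 1
  offset=4 (pos 2, char 'c'): match length 0
  offset=5 (pos 1, char 'c'): match length 0
  offset=6 (pos 0, char 'b'): match length 3
Longest match has length 3 at offset 6.
next_char = character at position 6 + 3 = 9 -> 'c'

Best match: offset=6, length=3 (matching 'bcc' starting at position 0)
LZ77 triple: (6, 3, 'c')


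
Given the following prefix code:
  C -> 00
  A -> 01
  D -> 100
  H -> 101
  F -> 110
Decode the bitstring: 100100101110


Decoding step by step:
Bits 100 -> D
Bits 100 -> D
Bits 101 -> H
Bits 110 -> F


Decoded message: DDHF


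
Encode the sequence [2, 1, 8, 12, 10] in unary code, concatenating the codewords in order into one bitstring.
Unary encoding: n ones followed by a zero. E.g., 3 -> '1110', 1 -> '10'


Encode each number as n ones followed by a terminating 0:
  2 -> 110 (3 bits)
  1 -> 10 (2 bits)
  8 -> 111111110 (9 bits)
  12 -> 1111111111110 (13 bits)
  10 -> 11111111110 (11 bits)
Total length = 3 + 2 + 9 + 13 + 11 = 38 bits.

Unary([2, 1, 8, 12, 10]) = 11010111111110111111111111011111111110 (38 bits)


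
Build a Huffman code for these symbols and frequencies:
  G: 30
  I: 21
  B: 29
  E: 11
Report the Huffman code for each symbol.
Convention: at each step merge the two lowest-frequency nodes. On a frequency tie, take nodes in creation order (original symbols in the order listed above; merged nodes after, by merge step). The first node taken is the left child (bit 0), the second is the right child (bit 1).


Huffman tree construction:
Step 1: Merge E(11) + I(21) = 32
Step 2: Merge B(29) + G(30) = 59
Step 3: Merge (E+I)(32) + (B+G)(59) = 91
Read each symbol's code off the tree from the root (left child = 0, right child = 1).

Codes:
  G: 11 (length 2)
  I: 01 (length 2)
  B: 10 (length 2)
  E: 00 (length 2)
Average code length: 182/91 = 2.0000 bits/symbol


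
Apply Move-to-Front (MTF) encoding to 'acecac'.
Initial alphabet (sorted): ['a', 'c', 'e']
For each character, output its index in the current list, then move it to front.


MTF encoding:
'a': index 0 in ['a', 'c', 'e'] -> ['a', 'c', 'e']
'c': index 1 in ['a', 'c', 'e'] -> ['c', 'a', 'e']
'e': index 2 in ['c', 'a', 'e'] -> ['e', 'c', 'a']
'c': index 1 in ['e', 'c', 'a'] -> ['c', 'e', 'a']
'a': index 2 in ['c', 'e', 'a'] -> ['a', 'c', 'e']
'c': index 1 in ['a', 'c', 'e'] -> ['c', 'a', 'e']


Output: [0, 1, 2, 1, 2, 1]


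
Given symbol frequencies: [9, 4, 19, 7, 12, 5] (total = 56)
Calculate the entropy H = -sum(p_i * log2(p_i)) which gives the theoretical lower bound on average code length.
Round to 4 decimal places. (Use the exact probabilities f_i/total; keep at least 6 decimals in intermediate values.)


Per-symbol terms -p_i * log2(p_i) with p_i = f_i/56:
  p = 9/56 = 0.160714: log2(p) = -2.637430, -p*log2(p) = 0.423873
  p = 4/56 = 0.071429: log2(p) = -3.807355, -p*log2(p) = 0.271954
  p = 19/56 = 0.339286: log2(p) = -1.559427, -p*log2(p) = 0.529091
  p = 7/56 = 0.125000: log2(p) = -3.000000, -p*log2(p) = 0.375000
  p = 12/56 = 0.214286: log2(p) = -2.222392, -p*log2(p) = 0.476227
  p = 5/56 = 0.089286: log2(p) = -3.485427, -p*log2(p) = 0.311199
H = 0.423873 + 0.271954 + 0.529091 + 0.375000 + 0.476227 + 0.311199 = 2.387344

H = 2.3873 bits/symbol


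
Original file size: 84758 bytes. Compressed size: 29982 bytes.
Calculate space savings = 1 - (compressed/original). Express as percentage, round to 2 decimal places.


ratio = compressed/original = 29982/84758 = 0.353737
savings = 1 - ratio = 1 - 0.353737 = 0.646263
as a percentage: 0.646263 * 100 = 64.63%

Space savings = 1 - 29982/84758 = 64.63%


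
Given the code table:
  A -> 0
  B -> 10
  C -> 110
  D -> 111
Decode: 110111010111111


Decoding:
110 -> C
111 -> D
0 -> A
10 -> B
111 -> D
111 -> D


Result: CDABDD


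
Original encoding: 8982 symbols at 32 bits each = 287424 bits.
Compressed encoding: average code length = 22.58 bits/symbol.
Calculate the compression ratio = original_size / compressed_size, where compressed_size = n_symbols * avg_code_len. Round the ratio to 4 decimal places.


original_size = n_symbols * orig_bits = 8982 * 32 = 287424 bits
compressed_size = n_symbols * avg_code_len = 8982 * 22.58 = 202813.56 bits
ratio = original_size / compressed_size = 287424 / 202813.56 = 1.4172

Compression ratio = 1.4172


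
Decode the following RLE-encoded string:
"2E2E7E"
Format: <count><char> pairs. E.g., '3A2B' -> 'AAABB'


Expanding each <count><char> pair:
  2E -> 'EE'
  2E -> 'EE'
  7E -> 'EEEEEEE'

Decoded = EEEEEEEEEEE


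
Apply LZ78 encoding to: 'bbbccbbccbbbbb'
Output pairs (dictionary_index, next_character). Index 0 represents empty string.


LZ78 encoding steps:
Dictionary: {0: ''}
Step 1: w='' (idx 0), next='b' -> output (0, 'b'), add 'b' as idx 1
Step 2: w='b' (idx 1), next='b' -> output (1, 'b'), add 'bb' as idx 2
Step 3: w='' (idx 0), next='c' -> output (0, 'c'), add 'c' as idx 3
Step 4: w='c' (idx 3), next='b' -> output (3, 'b'), add 'cb' as idx 4
Step 5: w='b' (idx 1), next='c' -> output (1, 'c'), add 'bc' as idx 5
Step 6: w='cb' (idx 4), next='b' -> output (4, 'b'), add 'cbb' as idx 6
Step 7: w='bb' (idx 2), next='b' -> output (2, 'b'), add 'bbb' as idx 7


Encoded: [(0, 'b'), (1, 'b'), (0, 'c'), (3, 'b'), (1, 'c'), (4, 'b'), (2, 'b')]


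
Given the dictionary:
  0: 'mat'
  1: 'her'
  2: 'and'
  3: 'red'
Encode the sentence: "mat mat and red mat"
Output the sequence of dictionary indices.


Look up each word in the dictionary:
  'mat' -> 0
  'mat' -> 0
  'and' -> 2
  'red' -> 3
  'mat' -> 0

Encoded: [0, 0, 2, 3, 0]


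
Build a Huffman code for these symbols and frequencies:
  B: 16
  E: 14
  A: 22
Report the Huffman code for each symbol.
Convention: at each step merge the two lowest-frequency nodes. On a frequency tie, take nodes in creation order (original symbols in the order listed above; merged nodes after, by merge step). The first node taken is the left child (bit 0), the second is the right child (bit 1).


Huffman tree construction:
Step 1: Merge E(14) + B(16) = 30
Step 2: Merge A(22) + (E+B)(30) = 52
Read each symbol's code off the tree from the root (left child = 0, right child = 1).

Codes:
  B: 11 (length 2)
  E: 10 (length 2)
  A: 0 (length 1)
Average code length: 82/52 = 1.5769 bits/symbol


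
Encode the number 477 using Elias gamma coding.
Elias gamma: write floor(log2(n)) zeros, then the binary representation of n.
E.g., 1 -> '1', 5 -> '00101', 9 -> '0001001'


num_bits = floor(log2(477)) + 1 = 9
leading_zeros = num_bits - 1 = 8
binary(477) = 111011101

Elias gamma(477) = '00000000' + '111011101' = 00000000111011101 (17 bits)


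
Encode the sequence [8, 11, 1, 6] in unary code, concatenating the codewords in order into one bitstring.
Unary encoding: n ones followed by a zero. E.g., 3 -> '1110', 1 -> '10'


Encode each number as n ones followed by a terminating 0:
  8 -> 111111110 (9 bits)
  11 -> 111111111110 (12 bits)
  1 -> 10 (2 bits)
  6 -> 1111110 (7 bits)
Total length = 9 + 12 + 2 + 7 = 30 bits.

Unary([8, 11, 1, 6]) = 111111110111111111110101111110 (30 bits)


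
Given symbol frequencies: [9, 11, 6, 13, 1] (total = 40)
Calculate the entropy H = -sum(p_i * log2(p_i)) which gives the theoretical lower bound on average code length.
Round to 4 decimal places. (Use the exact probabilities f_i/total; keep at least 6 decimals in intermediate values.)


Per-symbol terms -p_i * log2(p_i) with p_i = f_i/40:
  p = 9/40 = 0.225000: log2(p) = -2.152003, -p*log2(p) = 0.484201
  p = 11/40 = 0.275000: log2(p) = -1.862496, -p*log2(p) = 0.512187
  p = 6/40 = 0.150000: log2(p) = -2.736966, -p*log2(p) = 0.410545
  p = 13/40 = 0.325000: log2(p) = -1.621488, -p*log2(p) = 0.526984
  p = 1/40 = 0.025000: log2(p) = -5.321928, -p*log2(p) = 0.133048
H = 0.484201 + 0.512187 + 0.410545 + 0.526984 + 0.133048 = 2.066965

H = 2.067 bits/symbol


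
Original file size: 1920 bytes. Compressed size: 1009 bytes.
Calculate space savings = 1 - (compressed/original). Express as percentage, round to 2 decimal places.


ratio = compressed/original = 1009/1920 = 0.525521
savings = 1 - ratio = 1 - 0.525521 = 0.474479
as a percentage: 0.474479 * 100 = 47.45%

Space savings = 1 - 1009/1920 = 47.45%


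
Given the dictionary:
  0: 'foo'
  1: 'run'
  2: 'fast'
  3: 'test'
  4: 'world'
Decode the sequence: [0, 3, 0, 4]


Look up each index in the dictionary:
  0 -> 'foo'
  3 -> 'test'
  0 -> 'foo'
  4 -> 'world'

Decoded: "foo test foo world"


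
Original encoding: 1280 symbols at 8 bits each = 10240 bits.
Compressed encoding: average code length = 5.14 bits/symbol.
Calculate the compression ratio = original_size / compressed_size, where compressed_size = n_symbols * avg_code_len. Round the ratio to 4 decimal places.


original_size = n_symbols * orig_bits = 1280 * 8 = 10240 bits
compressed_size = n_symbols * avg_code_len = 1280 * 5.14 = 6579.2 bits
ratio = original_size / compressed_size = 10240 / 6579.2 = 1.5564

Compression ratio = 1.5564


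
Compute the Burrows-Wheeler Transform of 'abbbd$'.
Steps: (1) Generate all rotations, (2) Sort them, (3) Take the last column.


Rotations (sorted):
  0: $abbbd -> last char: d
  1: abbbd$ -> last char: $
  2: bbbd$a -> last char: a
  3: bbd$ab -> last char: b
  4: bd$abb -> last char: b
  5: d$abbb -> last char: b


BWT = d$abbb


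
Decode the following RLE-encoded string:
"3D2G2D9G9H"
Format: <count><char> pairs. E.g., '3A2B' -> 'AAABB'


Expanding each <count><char> pair:
  3D -> 'DDD'
  2G -> 'GG'
  2D -> 'DD'
  9G -> 'GGGGGGGGG'
  9H -> 'HHHHHHHHH'

Decoded = DDDGGDDGGGGGGGGGHHHHHHHHH


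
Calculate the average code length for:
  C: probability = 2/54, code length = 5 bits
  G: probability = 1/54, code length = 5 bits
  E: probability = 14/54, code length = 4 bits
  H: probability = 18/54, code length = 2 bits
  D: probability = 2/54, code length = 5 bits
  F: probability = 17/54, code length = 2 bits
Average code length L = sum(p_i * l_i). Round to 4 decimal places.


Weighted contributions p_i * l_i:
  C: (2/54) * 5 = 10/54
  G: (1/54) * 5 = 5/54
  E: (14/54) * 4 = 56/54
  H: (18/54) * 2 = 36/54
  D: (2/54) * 5 = 10/54
  F: (17/54) * 2 = 34/54
Sum = (10 + 5 + 56 + 36 + 10 + 34)/54 = 151/54

L = 151/54 = 2.7963 bits/symbol


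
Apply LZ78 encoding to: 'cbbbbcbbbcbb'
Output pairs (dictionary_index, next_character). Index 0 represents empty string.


LZ78 encoding steps:
Dictionary: {0: ''}
Step 1: w='' (idx 0), next='c' -> output (0, 'c'), add 'c' as idx 1
Step 2: w='' (idx 0), next='b' -> output (0, 'b'), add 'b' as idx 2
Step 3: w='b' (idx 2), next='b' -> output (2, 'b'), add 'bb' as idx 3
Step 4: w='b' (idx 2), next='c' -> output (2, 'c'), add 'bc' as idx 4
Step 5: w='bb' (idx 3), next='b' -> output (3, 'b'), add 'bbb' as idx 5
Step 6: w='c' (idx 1), next='b' -> output (1, 'b'), add 'cb' as idx 6
Step 7: w='b' (idx 2), end of input -> output (2, '')


Encoded: [(0, 'c'), (0, 'b'), (2, 'b'), (2, 'c'), (3, 'b'), (1, 'b'), (2, '')]


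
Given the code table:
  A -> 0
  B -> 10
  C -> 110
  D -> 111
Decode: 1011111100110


Decoding:
10 -> B
111 -> D
111 -> D
0 -> A
0 -> A
110 -> C


Result: BDDAAC


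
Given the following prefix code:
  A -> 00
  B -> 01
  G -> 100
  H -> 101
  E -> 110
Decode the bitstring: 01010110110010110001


Decoding step by step:
Bits 01 -> B
Bits 01 -> B
Bits 01 -> B
Bits 101 -> H
Bits 100 -> G
Bits 101 -> H
Bits 100 -> G
Bits 01 -> B


Decoded message: BBBHGHGB


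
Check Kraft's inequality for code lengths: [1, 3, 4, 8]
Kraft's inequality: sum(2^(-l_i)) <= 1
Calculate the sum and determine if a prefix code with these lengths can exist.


Sum = 2^(-1) + 2^(-3) + 2^(-4) + 2^(-8)
    = 0.5 + 0.125 + 0.0625 + 0.00390625
    = 177/256 = 0.69140625
Since 0.69140625 <= 1, Kraft's inequality IS satisfied.
A prefix code with these lengths CAN exist.

Kraft sum = 0.69140625. Satisfied.


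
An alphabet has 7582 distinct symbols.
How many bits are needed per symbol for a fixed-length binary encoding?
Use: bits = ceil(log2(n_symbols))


log2(7582) = 12.8884
Bracket: 2^12 = 4096 < 7582 <= 2^13 = 8192
So ceil(log2(7582)) = 13

bits = ceil(log2(7582)) = ceil(12.8884) = 13 bits


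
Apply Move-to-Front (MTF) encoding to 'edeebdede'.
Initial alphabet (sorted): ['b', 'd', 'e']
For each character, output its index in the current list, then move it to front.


MTF encoding:
'e': index 2 in ['b', 'd', 'e'] -> ['e', 'b', 'd']
'd': index 2 in ['e', 'b', 'd'] -> ['d', 'e', 'b']
'e': index 1 in ['d', 'e', 'b'] -> ['e', 'd', 'b']
'e': index 0 in ['e', 'd', 'b'] -> ['e', 'd', 'b']
'b': index 2 in ['e', 'd', 'b'] -> ['b', 'e', 'd']
'd': index 2 in ['b', 'e', 'd'] -> ['d', 'b', 'e']
'e': index 2 in ['d', 'b', 'e'] -> ['e', 'd', 'b']
'd': index 1 in ['e', 'd', 'b'] -> ['d', 'e', 'b']
'e': index 1 in ['d', 'e', 'b'] -> ['e', 'd', 'b']


Output: [2, 2, 1, 0, 2, 2, 2, 1, 1]


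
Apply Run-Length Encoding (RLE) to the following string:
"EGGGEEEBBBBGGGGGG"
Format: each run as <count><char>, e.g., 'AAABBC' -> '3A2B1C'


Scanning runs left to right:
  i=0: run of 'E' x 1 -> '1E'
  i=1: run of 'G' x 3 -> '3G'
  i=4: run of 'E' x 3 -> '3E'
  i=7: run of 'B' x 4 -> '4B'
  i=11: run of 'G' x 6 -> '6G'

RLE = 1E3G3E4B6G


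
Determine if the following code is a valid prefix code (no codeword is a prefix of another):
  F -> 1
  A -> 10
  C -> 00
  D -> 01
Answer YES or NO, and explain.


Checking each pair (does one codeword prefix another?):
  F='1' vs A='10': prefix -- VIOLATION

NO -- this is NOT a valid prefix code. F (1) is a prefix of A (10).


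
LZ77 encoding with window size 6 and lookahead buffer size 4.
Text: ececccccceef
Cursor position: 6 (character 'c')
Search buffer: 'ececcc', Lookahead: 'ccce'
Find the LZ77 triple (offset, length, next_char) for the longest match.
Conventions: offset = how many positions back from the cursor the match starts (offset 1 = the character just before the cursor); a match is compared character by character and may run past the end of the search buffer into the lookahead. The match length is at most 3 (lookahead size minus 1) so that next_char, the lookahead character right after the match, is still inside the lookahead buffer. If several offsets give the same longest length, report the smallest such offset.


Try each offset into the search buffer:
  offset=1 (pos 5, char 'c'): match length 3
  offset=2 (pos 4, char 'c'): match length 3
  offset=3 (pos 3, char 'c'): match length 3
  offset=4 (pos 2, char 'e'): match length 0
  offset=5 (pos 1, char 'c'): match length 1
  offset=6 (pos 0, char 'e'): match length 0
Longest match has length 3, found at offsets 1, 2, 3; take the smallest, offset 1.
next_char = character at position 6 + 3 = 9 -> 'e'

Best match: offset=1, length=3 (matching 'ccc' starting at position 5)
LZ77 triple: (1, 3, 'e')


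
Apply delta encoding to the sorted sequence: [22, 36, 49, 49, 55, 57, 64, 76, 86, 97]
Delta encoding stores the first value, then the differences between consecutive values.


First value: 22
Deltas:
  36 - 22 = 14
  49 - 36 = 13
  49 - 49 = 0
  55 - 49 = 6
  57 - 55 = 2
  64 - 57 = 7
  76 - 64 = 12
  86 - 76 = 10
  97 - 86 = 11


Delta encoded: [22, 14, 13, 0, 6, 2, 7, 12, 10, 11]


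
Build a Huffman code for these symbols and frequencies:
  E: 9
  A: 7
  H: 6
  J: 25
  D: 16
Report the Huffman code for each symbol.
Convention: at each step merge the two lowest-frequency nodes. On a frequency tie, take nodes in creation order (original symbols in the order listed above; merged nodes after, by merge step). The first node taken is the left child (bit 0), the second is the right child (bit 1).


Huffman tree construction:
Step 1: Merge H(6) + A(7) = 13
Step 2: Merge E(9) + (H+A)(13) = 22
Step 3: Merge D(16) + (E+(H+A))(22) = 38
Step 4: Merge J(25) + (D+(E+(H+A)))(38) = 63
Read each symbol's code off the tree from the root (left child = 0, right child = 1).

Codes:
  E: 110 (length 3)
  A: 1111 (length 4)
  H: 1110 (length 4)
  J: 0 (length 1)
  D: 10 (length 2)
Average code length: 136/63 = 2.1587 bits/symbol


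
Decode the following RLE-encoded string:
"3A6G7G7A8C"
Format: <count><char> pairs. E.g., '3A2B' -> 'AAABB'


Expanding each <count><char> pair:
  3A -> 'AAA'
  6G -> 'GGGGGG'
  7G -> 'GGGGGGG'
  7A -> 'AAAAAAA'
  8C -> 'CCCCCCCC'

Decoded = AAAGGGGGGGGGGGGGAAAAAAACCCCCCCC


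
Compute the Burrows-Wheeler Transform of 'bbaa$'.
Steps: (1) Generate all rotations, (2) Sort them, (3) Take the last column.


Rotations (sorted):
  0: $bbaa -> last char: a
  1: a$bba -> last char: a
  2: aa$bb -> last char: b
  3: baa$b -> last char: b
  4: bbaa$ -> last char: $


BWT = aabb$


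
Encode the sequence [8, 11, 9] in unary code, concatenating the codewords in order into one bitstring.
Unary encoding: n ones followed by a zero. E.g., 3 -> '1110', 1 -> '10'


Encode each number as n ones followed by a terminating 0:
  8 -> 111111110 (9 bits)
  11 -> 111111111110 (12 bits)
  9 -> 1111111110 (10 bits)
Total length = 9 + 12 + 10 = 31 bits.

Unary([8, 11, 9]) = 1111111101111111111101111111110 (31 bits)


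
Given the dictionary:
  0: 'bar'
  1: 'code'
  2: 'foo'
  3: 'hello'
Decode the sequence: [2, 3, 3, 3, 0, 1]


Look up each index in the dictionary:
  2 -> 'foo'
  3 -> 'hello'
  3 -> 'hello'
  3 -> 'hello'
  0 -> 'bar'
  1 -> 'code'

Decoded: "foo hello hello hello bar code"


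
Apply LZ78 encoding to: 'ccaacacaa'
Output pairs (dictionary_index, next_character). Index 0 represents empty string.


LZ78 encoding steps:
Dictionary: {0: ''}
Step 1: w='' (idx 0), next='c' -> output (0, 'c'), add 'c' as idx 1
Step 2: w='c' (idx 1), next='a' -> output (1, 'a'), add 'ca' as idx 2
Step 3: w='' (idx 0), next='a' -> output (0, 'a'), add 'a' as idx 3
Step 4: w='ca' (idx 2), next='c' -> output (2, 'c'), add 'cac' as idx 4
Step 5: w='a' (idx 3), next='a' -> output (3, 'a'), add 'aa' as idx 5


Encoded: [(0, 'c'), (1, 'a'), (0, 'a'), (2, 'c'), (3, 'a')]


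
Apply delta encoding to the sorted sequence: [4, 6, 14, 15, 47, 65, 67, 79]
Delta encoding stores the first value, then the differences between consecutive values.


First value: 4
Deltas:
  6 - 4 = 2
  14 - 6 = 8
  15 - 14 = 1
  47 - 15 = 32
  65 - 47 = 18
  67 - 65 = 2
  79 - 67 = 12


Delta encoded: [4, 2, 8, 1, 32, 18, 2, 12]


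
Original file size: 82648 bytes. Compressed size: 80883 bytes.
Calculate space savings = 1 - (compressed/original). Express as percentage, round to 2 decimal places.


ratio = compressed/original = 80883/82648 = 0.978644
savings = 1 - ratio = 1 - 0.978644 = 0.021356
as a percentage: 0.021356 * 100 = 2.14%

Space savings = 1 - 80883/82648 = 2.14%


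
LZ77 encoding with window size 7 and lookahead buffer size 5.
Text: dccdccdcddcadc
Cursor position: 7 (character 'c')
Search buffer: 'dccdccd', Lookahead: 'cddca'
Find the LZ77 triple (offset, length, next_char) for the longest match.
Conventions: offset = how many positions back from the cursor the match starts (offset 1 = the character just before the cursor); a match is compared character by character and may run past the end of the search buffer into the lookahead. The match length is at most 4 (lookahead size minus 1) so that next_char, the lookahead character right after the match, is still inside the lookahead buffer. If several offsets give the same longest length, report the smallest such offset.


Try each offset into the search buffer:
  offset=1 (pos 6, char 'd'): match length 0
  offset=2 (pos 5, char 'c'): match length 2
  offset=3 (pos 4, char 'c'): match length 1
  offset=4 (pos 3, char 'd'): match length 0
  offset=5 (pos 2, char 'c'): match length 2
  offset=6 (pos 1, char 'c'): match length 1
  offset=7 (pos 0, char 'd'): match length 0
Longest match has length 2, found at offsets 2, 5; take the smallest, offset 2.
next_char = character at position 7 + 2 = 9 -> 'd'

Best match: offset=2, length=2 (matching 'cd' starting at position 5)
LZ77 triple: (2, 2, 'd')


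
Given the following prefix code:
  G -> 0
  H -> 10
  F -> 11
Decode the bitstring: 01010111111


Decoding step by step:
Bits 0 -> G
Bits 10 -> H
Bits 10 -> H
Bits 11 -> F
Bits 11 -> F
Bits 11 -> F


Decoded message: GHHFFF


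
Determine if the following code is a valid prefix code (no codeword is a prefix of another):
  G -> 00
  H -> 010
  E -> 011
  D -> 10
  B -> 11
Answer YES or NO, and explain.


Checking each pair (does one codeword prefix another?):
  G='00' vs H='010': no prefix
  G='00' vs E='011': no prefix
  G='00' vs D='10': no prefix
  G='00' vs B='11': no prefix
  H='010' vs G='00': no prefix
  H='010' vs E='011': no prefix
  H='010' vs D='10': no prefix
  H='010' vs B='11': no prefix
  E='011' vs G='00': no prefix
  E='011' vs H='010': no prefix
  E='011' vs D='10': no prefix
  E='011' vs B='11': no prefix
  D='10' vs G='00': no prefix
  D='10' vs H='010': no prefix
  D='10' vs E='011': no prefix
  D='10' vs B='11': no prefix
  B='11' vs G='00': no prefix
  B='11' vs H='010': no prefix
  B='11' vs E='011': no prefix
  B='11' vs D='10': no prefix
No violation found over all pairs.

YES -- this is a valid prefix code. No codeword is a prefix of any other codeword.


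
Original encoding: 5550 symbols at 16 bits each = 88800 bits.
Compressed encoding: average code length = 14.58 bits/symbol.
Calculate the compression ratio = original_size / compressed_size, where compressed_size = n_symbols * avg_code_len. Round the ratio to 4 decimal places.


original_size = n_symbols * orig_bits = 5550 * 16 = 88800 bits
compressed_size = n_symbols * avg_code_len = 5550 * 14.58 = 80919.0 bits
ratio = original_size / compressed_size = 88800 / 80919.0 = 1.0974

Compression ratio = 1.0974


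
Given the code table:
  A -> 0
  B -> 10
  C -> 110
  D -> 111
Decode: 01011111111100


Decoding:
0 -> A
10 -> B
111 -> D
111 -> D
111 -> D
0 -> A
0 -> A


Result: ABDDDAA


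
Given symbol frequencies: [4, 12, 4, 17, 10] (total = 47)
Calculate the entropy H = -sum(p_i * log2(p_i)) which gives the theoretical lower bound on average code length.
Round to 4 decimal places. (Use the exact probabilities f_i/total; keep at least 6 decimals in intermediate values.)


Per-symbol terms -p_i * log2(p_i) with p_i = f_i/47:
  p = 4/47 = 0.085106: log2(p) = -3.554589, -p*log2(p) = 0.302518
  p = 12/47 = 0.255319: log2(p) = -1.969626, -p*log2(p) = 0.502883
  p = 4/47 = 0.085106: log2(p) = -3.554589, -p*log2(p) = 0.302518
  p = 17/47 = 0.361702: log2(p) = -1.467126, -p*log2(p) = 0.530663
  p = 10/47 = 0.212766: log2(p) = -2.232661, -p*log2(p) = 0.475034
H = 0.302518 + 0.502883 + 0.302518 + 0.530663 + 0.475034 = 2.113616

H = 2.1136 bits/symbol


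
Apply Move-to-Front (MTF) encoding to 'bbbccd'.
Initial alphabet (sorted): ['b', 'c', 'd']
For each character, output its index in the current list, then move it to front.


MTF encoding:
'b': index 0 in ['b', 'c', 'd'] -> ['b', 'c', 'd']
'b': index 0 in ['b', 'c', 'd'] -> ['b', 'c', 'd']
'b': index 0 in ['b', 'c', 'd'] -> ['b', 'c', 'd']
'c': index 1 in ['b', 'c', 'd'] -> ['c', 'b', 'd']
'c': index 0 in ['c', 'b', 'd'] -> ['c', 'b', 'd']
'd': index 2 in ['c', 'b', 'd'] -> ['d', 'c', 'b']


Output: [0, 0, 0, 1, 0, 2]


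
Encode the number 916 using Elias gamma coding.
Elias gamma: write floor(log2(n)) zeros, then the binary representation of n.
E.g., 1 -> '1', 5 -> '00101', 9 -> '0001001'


num_bits = floor(log2(916)) + 1 = 10
leading_zeros = num_bits - 1 = 9
binary(916) = 1110010100

Elias gamma(916) = '000000000' + '1110010100' = 0000000001110010100 (19 bits)


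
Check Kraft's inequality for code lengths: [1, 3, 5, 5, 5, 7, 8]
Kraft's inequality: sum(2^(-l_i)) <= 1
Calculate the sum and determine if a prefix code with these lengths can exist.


Sum = 2^(-1) + 2^(-3) + 2^(-5) + 2^(-5) + 2^(-5) + 2^(-7) + 2^(-8)
    = 0.5 + 0.125 + 0.03125 + 0.03125 + 0.03125 + 0.0078125 + 0.00390625
    = 187/256 = 0.73046875
Since 0.73046875 <= 1, Kraft's inequality IS satisfied.
A prefix code with these lengths CAN exist.

Kraft sum = 0.73046875. Satisfied.


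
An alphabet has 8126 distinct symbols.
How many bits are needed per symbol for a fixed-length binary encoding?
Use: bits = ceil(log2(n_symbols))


log2(8126) = 12.9883
Bracket: 2^12 = 4096 < 8126 <= 2^13 = 8192
So ceil(log2(8126)) = 13

bits = ceil(log2(8126)) = ceil(12.9883) = 13 bits


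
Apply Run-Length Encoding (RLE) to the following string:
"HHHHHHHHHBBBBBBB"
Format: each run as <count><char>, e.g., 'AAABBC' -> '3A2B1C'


Scanning runs left to right:
  i=0: run of 'H' x 9 -> '9H'
  i=9: run of 'B' x 7 -> '7B'

RLE = 9H7B


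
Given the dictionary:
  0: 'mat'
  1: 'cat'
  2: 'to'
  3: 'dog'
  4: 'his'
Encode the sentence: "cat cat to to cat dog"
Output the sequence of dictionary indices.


Look up each word in the dictionary:
  'cat' -> 1
  'cat' -> 1
  'to' -> 2
  'to' -> 2
  'cat' -> 1
  'dog' -> 3

Encoded: [1, 1, 2, 2, 1, 3]


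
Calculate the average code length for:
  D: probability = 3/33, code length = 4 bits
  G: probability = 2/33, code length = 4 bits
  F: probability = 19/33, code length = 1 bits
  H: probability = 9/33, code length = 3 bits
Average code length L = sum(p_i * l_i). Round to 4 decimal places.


Weighted contributions p_i * l_i:
  D: (3/33) * 4 = 12/33
  G: (2/33) * 4 = 8/33
  F: (19/33) * 1 = 19/33
  H: (9/33) * 3 = 27/33
Sum = (12 + 8 + 19 + 27)/33 = 66/33

L = 66/33 = 2.0000 bits/symbol


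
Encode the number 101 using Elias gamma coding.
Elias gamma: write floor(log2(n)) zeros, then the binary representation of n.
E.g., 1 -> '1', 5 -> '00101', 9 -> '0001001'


num_bits = floor(log2(101)) + 1 = 7
leading_zeros = num_bits - 1 = 6
binary(101) = 1100101

Elias gamma(101) = '000000' + '1100101' = 0000001100101 (13 bits)


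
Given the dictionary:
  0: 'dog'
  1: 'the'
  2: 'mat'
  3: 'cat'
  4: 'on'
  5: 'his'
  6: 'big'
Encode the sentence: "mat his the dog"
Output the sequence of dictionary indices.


Look up each word in the dictionary:
  'mat' -> 2
  'his' -> 5
  'the' -> 1
  'dog' -> 0

Encoded: [2, 5, 1, 0]


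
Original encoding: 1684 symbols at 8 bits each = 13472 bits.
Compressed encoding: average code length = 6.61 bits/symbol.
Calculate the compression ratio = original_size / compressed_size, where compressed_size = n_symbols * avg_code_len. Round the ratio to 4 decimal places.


original_size = n_symbols * orig_bits = 1684 * 8 = 13472 bits
compressed_size = n_symbols * avg_code_len = 1684 * 6.61 = 11131.24 bits
ratio = original_size / compressed_size = 13472 / 11131.24 = 1.2103

Compression ratio = 1.2103


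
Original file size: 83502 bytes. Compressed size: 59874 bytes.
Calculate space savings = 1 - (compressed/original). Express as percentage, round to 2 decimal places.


ratio = compressed/original = 59874/83502 = 0.717037
savings = 1 - ratio = 1 - 0.717037 = 0.282963
as a percentage: 0.282963 * 100 = 28.3%

Space savings = 1 - 59874/83502 = 28.3%


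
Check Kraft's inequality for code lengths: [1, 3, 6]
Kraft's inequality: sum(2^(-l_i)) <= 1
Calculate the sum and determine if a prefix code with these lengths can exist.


Sum = 2^(-1) + 2^(-3) + 2^(-6)
    = 0.5 + 0.125 + 0.015625
    = 41/64 = 0.640625
Since 0.640625 <= 1, Kraft's inequality IS satisfied.
A prefix code with these lengths CAN exist.

Kraft sum = 0.640625. Satisfied.


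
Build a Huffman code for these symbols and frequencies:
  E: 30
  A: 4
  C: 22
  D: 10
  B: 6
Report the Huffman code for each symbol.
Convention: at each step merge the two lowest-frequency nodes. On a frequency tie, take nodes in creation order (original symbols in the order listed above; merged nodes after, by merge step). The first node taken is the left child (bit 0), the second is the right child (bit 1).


Huffman tree construction:
Step 1: Merge A(4) + B(6) = 10
Step 2: Merge D(10) + (A+B)(10) = 20
Step 3: Merge (D+(A+B))(20) + C(22) = 42
Step 4: Merge E(30) + ((D+(A+B))+C)(42) = 72
Read each symbol's code off the tree from the root (left child = 0, right child = 1).

Codes:
  E: 0 (length 1)
  A: 1010 (length 4)
  C: 11 (length 2)
  D: 100 (length 3)
  B: 1011 (length 4)
Average code length: 144/72 = 2.0000 bits/symbol


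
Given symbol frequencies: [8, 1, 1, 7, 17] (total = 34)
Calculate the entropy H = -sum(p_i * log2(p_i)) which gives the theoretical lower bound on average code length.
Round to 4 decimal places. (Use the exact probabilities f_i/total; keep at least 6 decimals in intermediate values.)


Per-symbol terms -p_i * log2(p_i) with p_i = f_i/34:
  p = 8/34 = 0.235294: log2(p) = -2.087463, -p*log2(p) = 0.491168
  p = 1/34 = 0.029412: log2(p) = -5.087463, -p*log2(p) = 0.149631
  p = 1/34 = 0.029412: log2(p) = -5.087463, -p*log2(p) = 0.149631
  p = 7/34 = 0.205882: log2(p) = -2.280108, -p*log2(p) = 0.469434
  p = 17/34 = 0.500000: log2(p) = -1.000000, -p*log2(p) = 0.500000
H = 0.491168 + 0.149631 + 0.149631 + 0.469434 + 0.500000 = 1.759864

H = 1.7599 bits/symbol


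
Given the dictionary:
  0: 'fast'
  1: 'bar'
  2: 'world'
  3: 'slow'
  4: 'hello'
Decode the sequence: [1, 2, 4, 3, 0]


Look up each index in the dictionary:
  1 -> 'bar'
  2 -> 'world'
  4 -> 'hello'
  3 -> 'slow'
  0 -> 'fast'

Decoded: "bar world hello slow fast"


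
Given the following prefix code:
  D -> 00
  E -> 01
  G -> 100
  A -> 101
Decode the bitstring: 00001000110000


Decoding step by step:
Bits 00 -> D
Bits 00 -> D
Bits 100 -> G
Bits 01 -> E
Bits 100 -> G
Bits 00 -> D


Decoded message: DDGEGD


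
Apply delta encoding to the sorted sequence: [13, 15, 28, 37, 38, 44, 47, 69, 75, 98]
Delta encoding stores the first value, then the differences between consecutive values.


First value: 13
Deltas:
  15 - 13 = 2
  28 - 15 = 13
  37 - 28 = 9
  38 - 37 = 1
  44 - 38 = 6
  47 - 44 = 3
  69 - 47 = 22
  75 - 69 = 6
  98 - 75 = 23


Delta encoded: [13, 2, 13, 9, 1, 6, 3, 22, 6, 23]


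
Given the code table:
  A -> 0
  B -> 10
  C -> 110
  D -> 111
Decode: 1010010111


Decoding:
10 -> B
10 -> B
0 -> A
10 -> B
111 -> D


Result: BBABD


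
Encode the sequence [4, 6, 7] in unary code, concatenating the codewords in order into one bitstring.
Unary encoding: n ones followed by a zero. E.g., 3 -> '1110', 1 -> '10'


Encode each number as n ones followed by a terminating 0:
  4 -> 11110 (5 bits)
  6 -> 1111110 (7 bits)
  7 -> 11111110 (8 bits)
Total length = 5 + 7 + 8 = 20 bits.

Unary([4, 6, 7]) = 11110111111011111110 (20 bits)


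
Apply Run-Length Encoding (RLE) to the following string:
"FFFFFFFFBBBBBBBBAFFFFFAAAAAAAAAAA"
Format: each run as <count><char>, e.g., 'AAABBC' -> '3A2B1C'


Scanning runs left to right:
  i=0: run of 'F' x 8 -> '8F'
  i=8: run of 'B' x 8 -> '8B'
  i=16: run of 'A' x 1 -> '1A'
  i=17: run of 'F' x 5 -> '5F'
  i=22: run of 'A' x 11 -> '11A'

RLE = 8F8B1A5F11A


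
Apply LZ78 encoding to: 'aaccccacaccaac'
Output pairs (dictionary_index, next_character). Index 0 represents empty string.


LZ78 encoding steps:
Dictionary: {0: ''}
Step 1: w='' (idx 0), next='a' -> output (0, 'a'), add 'a' as idx 1
Step 2: w='a' (idx 1), next='c' -> output (1, 'c'), add 'ac' as idx 2
Step 3: w='' (idx 0), next='c' -> output (0, 'c'), add 'c' as idx 3
Step 4: w='c' (idx 3), next='c' -> output (3, 'c'), add 'cc' as idx 4
Step 5: w='ac' (idx 2), next='a' -> output (2, 'a'), add 'aca' as idx 5
Step 6: w='cc' (idx 4), next='a' -> output (4, 'a'), add 'cca' as idx 6
Step 7: w='ac' (idx 2), end of input -> output (2, '')


Encoded: [(0, 'a'), (1, 'c'), (0, 'c'), (3, 'c'), (2, 'a'), (4, 'a'), (2, '')]


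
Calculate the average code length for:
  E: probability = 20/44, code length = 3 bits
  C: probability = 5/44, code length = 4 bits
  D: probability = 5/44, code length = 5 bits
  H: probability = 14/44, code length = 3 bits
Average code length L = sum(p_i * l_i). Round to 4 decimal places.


Weighted contributions p_i * l_i:
  E: (20/44) * 3 = 60/44
  C: (5/44) * 4 = 20/44
  D: (5/44) * 5 = 25/44
  H: (14/44) * 3 = 42/44
Sum = (60 + 20 + 25 + 42)/44 = 147/44

L = 147/44 = 3.3409 bits/symbol


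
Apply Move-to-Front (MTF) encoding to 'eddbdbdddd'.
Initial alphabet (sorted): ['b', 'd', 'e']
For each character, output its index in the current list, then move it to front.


MTF encoding:
'e': index 2 in ['b', 'd', 'e'] -> ['e', 'b', 'd']
'd': index 2 in ['e', 'b', 'd'] -> ['d', 'e', 'b']
'd': index 0 in ['d', 'e', 'b'] -> ['d', 'e', 'b']
'b': index 2 in ['d', 'e', 'b'] -> ['b', 'd', 'e']
'd': index 1 in ['b', 'd', 'e'] -> ['d', 'b', 'e']
'b': index 1 in ['d', 'b', 'e'] -> ['b', 'd', 'e']
'd': index 1 in ['b', 'd', 'e'] -> ['d', 'b', 'e']
'd': index 0 in ['d', 'b', 'e'] -> ['d', 'b', 'e']
'd': index 0 in ['d', 'b', 'e'] -> ['d', 'b', 'e']
'd': index 0 in ['d', 'b', 'e'] -> ['d', 'b', 'e']


Output: [2, 2, 0, 2, 1, 1, 1, 0, 0, 0]


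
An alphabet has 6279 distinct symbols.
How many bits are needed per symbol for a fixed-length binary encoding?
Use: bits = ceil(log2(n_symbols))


log2(6279) = 12.6163
Bracket: 2^12 = 4096 < 6279 <= 2^13 = 8192
So ceil(log2(6279)) = 13

bits = ceil(log2(6279)) = ceil(12.6163) = 13 bits


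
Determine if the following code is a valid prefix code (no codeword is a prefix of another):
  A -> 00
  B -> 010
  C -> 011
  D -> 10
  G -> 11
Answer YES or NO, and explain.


Checking each pair (does one codeword prefix another?):
  A='00' vs B='010': no prefix
  A='00' vs C='011': no prefix
  A='00' vs D='10': no prefix
  A='00' vs G='11': no prefix
  B='010' vs A='00': no prefix
  B='010' vs C='011': no prefix
  B='010' vs D='10': no prefix
  B='010' vs G='11': no prefix
  C='011' vs A='00': no prefix
  C='011' vs B='010': no prefix
  C='011' vs D='10': no prefix
  C='011' vs G='11': no prefix
  D='10' vs A='00': no prefix
  D='10' vs B='010': no prefix
  D='10' vs C='011': no prefix
  D='10' vs G='11': no prefix
  G='11' vs A='00': no prefix
  G='11' vs B='010': no prefix
  G='11' vs C='011': no prefix
  G='11' vs D='10': no prefix
No violation found over all pairs.

YES -- this is a valid prefix code. No codeword is a prefix of any other codeword.
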